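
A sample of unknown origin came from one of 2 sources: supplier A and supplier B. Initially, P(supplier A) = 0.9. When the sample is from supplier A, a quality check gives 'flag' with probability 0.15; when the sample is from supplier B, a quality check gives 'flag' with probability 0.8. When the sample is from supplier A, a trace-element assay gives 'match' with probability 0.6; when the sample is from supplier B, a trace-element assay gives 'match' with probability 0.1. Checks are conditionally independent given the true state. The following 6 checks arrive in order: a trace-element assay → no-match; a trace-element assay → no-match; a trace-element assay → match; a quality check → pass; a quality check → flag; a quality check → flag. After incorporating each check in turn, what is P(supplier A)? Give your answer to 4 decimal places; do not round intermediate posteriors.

0.6145

Each posterior becomes the prior for the next update.
After a trace-element assay='no-match': P(supplier A) = 0.4·0.9000 / (0.4·0.9000 + 0.9·0.1000) ≈ 0.8000
After a trace-element assay='no-match': P(supplier A) = 0.4·0.8000 / (0.4·0.8000 + 0.9·0.2000) ≈ 0.6400
After a trace-element assay='match': P(supplier A) = 0.6·0.6400 / (0.6·0.6400 + 0.1·0.3600) ≈ 0.9143
After a quality check='pass': P(supplier A) = 0.85·0.9143 / (0.85·0.9143 + 0.2·0.0857) ≈ 0.9784
After a quality check='flag': P(supplier A) = 0.15·0.9784 / (0.15·0.9784 + 0.8·0.0216) ≈ 0.8947
After a quality check='flag': P(supplier A) = 0.15·0.8947 / (0.15·0.8947 + 0.8·0.1053) ≈ 0.6145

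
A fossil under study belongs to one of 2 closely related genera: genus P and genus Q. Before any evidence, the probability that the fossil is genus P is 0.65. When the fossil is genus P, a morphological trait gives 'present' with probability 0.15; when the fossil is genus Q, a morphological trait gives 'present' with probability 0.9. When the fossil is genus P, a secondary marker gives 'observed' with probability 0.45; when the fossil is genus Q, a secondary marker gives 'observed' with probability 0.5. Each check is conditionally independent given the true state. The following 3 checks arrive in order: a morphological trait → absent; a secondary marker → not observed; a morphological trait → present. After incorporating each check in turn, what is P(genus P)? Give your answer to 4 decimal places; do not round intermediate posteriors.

Each posterior becomes the prior for the next update.
After a morphological trait='absent': P(genus P) = 0.85·0.6500 / (0.85·0.6500 + 0.1·0.3500) ≈ 0.9404
After a secondary marker='not observed': P(genus P) = 0.55·0.9404 / (0.55·0.9404 + 0.5·0.0596) ≈ 0.9455
After a morphological trait='present': P(genus P) = 0.15·0.9455 / (0.15·0.9455 + 0.9·0.0545) ≈ 0.7432

0.7432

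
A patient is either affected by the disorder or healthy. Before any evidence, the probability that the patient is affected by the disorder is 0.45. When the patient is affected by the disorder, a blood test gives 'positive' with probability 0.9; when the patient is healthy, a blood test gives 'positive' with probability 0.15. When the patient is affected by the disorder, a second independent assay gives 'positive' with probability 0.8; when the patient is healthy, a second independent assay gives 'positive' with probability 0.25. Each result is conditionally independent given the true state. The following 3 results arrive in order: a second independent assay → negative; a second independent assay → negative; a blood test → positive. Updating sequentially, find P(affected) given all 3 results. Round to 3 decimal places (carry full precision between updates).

After a second independent assay='negative': P(affected) = 0.2·0.4500 / (0.2·0.4500 + 0.75·0.5500) ≈ 0.1791
After a second independent assay='negative': P(affected) = 0.2·0.1791 / (0.2·0.1791 + 0.75·0.8209) ≈ 0.0550
After a blood test='positive': P(affected) = 0.9·0.0550 / (0.9·0.0550 + 0.15·0.9450) ≈ 0.2588

0.259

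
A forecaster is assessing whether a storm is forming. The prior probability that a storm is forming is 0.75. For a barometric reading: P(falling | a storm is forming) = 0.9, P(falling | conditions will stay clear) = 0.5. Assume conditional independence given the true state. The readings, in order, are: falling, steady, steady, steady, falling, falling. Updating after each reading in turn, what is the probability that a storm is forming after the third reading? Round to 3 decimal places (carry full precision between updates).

0.178

Each posterior becomes the prior for the next update.
After 'falling': P(storm) = 0.9·0.7500 / (0.9·0.7500 + 0.5·0.2500) ≈ 0.8438
After 'steady': P(storm) = 0.1·0.8438 / (0.1·0.8438 + 0.5·0.1562) ≈ 0.5192
After 'steady': P(storm) = 0.1·0.5192 / (0.1·0.5192 + 0.5·0.4808) ≈ 0.1776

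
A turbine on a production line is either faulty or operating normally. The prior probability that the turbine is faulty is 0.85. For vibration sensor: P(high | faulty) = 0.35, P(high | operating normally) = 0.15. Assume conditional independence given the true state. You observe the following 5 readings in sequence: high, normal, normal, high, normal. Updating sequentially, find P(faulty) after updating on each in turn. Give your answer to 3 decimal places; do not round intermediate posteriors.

After 'high': P(faulty) = 0.35·0.8500 / (0.35·0.8500 + 0.15·0.1500) ≈ 0.9297
After 'normal': P(faulty) = 0.65·0.9297 / (0.65·0.9297 + 0.85·0.0703) ≈ 0.9100
After 'normal': P(faulty) = 0.65·0.9100 / (0.65·0.9100 + 0.85·0.0900) ≈ 0.8855
After 'high': P(faulty) = 0.35·0.8855 / (0.35·0.8855 + 0.15·0.1145) ≈ 0.9475
After 'normal': P(faulty) = 0.65·0.9475 / (0.65·0.9475 + 0.85·0.0525) ≈ 0.9324

0.932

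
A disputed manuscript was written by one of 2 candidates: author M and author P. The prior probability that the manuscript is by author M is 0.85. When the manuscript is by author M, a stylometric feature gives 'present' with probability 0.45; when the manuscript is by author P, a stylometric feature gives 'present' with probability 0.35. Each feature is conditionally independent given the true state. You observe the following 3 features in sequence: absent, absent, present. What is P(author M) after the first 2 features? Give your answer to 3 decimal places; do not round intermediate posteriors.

0.802

Apply Bayes' rule sequentially, carrying P(author M) forward.
After 'absent': P(author M) = 0.55·0.8500 / (0.55·0.8500 + 0.65·0.1500) ≈ 0.8274
After 'absent': P(author M) = 0.55·0.8274 / (0.55·0.8274 + 0.65·0.1726) ≈ 0.8023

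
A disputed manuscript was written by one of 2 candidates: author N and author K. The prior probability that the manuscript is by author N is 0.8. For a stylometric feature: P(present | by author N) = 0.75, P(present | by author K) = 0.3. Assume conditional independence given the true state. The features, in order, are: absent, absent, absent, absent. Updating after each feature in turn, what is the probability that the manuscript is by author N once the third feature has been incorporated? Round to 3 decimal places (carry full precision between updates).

0.154

After 'absent': P(author N) = 0.25·0.8000 / (0.25·0.8000 + 0.7·0.2000) ≈ 0.5882
After 'absent': P(author N) = 0.25·0.5882 / (0.25·0.5882 + 0.7·0.4118) ≈ 0.3378
After 'absent': P(author N) = 0.25·0.3378 / (0.25·0.3378 + 0.7·0.6622) ≈ 0.1541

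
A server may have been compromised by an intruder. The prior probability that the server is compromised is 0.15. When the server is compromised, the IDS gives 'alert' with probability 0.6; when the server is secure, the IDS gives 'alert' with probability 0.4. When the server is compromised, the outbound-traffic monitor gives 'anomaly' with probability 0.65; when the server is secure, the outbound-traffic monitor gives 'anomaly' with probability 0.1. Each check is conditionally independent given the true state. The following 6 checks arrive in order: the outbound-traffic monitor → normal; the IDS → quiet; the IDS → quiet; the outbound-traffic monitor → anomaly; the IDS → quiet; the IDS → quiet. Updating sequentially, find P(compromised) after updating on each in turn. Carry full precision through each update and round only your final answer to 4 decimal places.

0.0810

Apply Bayes' rule sequentially, carrying P(compromised) forward.
After the outbound-traffic monitor='normal': P(compromised) = 0.35·0.1500 / (0.35·0.1500 + 0.9·0.8500) ≈ 0.0642
After the IDS='quiet': P(compromised) = 0.4·0.0642 / (0.4·0.0642 + 0.6·0.9358) ≈ 0.0437
After the IDS='quiet': P(compromised) = 0.4·0.0437 / (0.4·0.0437 + 0.6·0.9563) ≈ 0.0296
After the outbound-traffic monitor='anomaly': P(compromised) = 0.65·0.0296 / (0.65·0.0296 + 0.1·0.9704) ≈ 0.1655
After the IDS='quiet': P(compromised) = 0.4·0.1655 / (0.4·0.1655 + 0.6·0.8345) ≈ 0.1167
After the IDS='quiet': P(compromised) = 0.4·0.1167 / (0.4·0.1167 + 0.6·0.8833) ≈ 0.0810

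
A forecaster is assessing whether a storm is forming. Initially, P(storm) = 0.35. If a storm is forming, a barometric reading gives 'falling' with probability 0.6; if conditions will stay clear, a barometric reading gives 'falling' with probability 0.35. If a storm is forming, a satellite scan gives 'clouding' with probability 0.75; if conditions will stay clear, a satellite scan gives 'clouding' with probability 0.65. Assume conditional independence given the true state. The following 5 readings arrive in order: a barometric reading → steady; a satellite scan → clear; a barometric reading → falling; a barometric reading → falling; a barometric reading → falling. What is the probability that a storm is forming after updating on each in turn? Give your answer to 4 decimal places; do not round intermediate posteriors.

After a barometric reading='steady': P(storm) = 0.4·0.3500 / (0.4·0.3500 + 0.65·0.6500) ≈ 0.2489
After a satellite scan='clear': P(storm) = 0.25·0.2489 / (0.25·0.2489 + 0.35·0.7511) ≈ 0.1914
After a barometric reading='falling': P(storm) = 0.6·0.1914 / (0.6·0.1914 + 0.35·0.8086) ≈ 0.2886
After a barometric reading='falling': P(storm) = 0.6·0.2886 / (0.6·0.2886 + 0.35·0.7114) ≈ 0.4102
After a barometric reading='falling': P(storm) = 0.6·0.4102 / (0.6·0.4102 + 0.35·0.5898) ≈ 0.5439

0.5439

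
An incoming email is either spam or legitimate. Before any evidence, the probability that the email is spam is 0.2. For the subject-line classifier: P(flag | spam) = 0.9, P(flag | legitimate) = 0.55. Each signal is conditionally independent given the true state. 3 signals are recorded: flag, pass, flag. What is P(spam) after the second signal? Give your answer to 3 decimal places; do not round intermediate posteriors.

After 'flag': P(spam) = 0.9·0.2000 / (0.9·0.2000 + 0.55·0.8000) ≈ 0.2903
After 'pass': P(spam) = 0.1·0.2903 / (0.1·0.2903 + 0.45·0.7097) ≈ 0.0833

0.083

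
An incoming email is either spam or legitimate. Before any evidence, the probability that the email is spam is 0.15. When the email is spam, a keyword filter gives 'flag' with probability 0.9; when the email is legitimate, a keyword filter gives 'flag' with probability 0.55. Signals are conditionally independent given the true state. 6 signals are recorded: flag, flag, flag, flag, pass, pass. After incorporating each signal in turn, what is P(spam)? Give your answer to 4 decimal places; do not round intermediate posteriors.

0.0588

Each posterior becomes the prior for the next update.
After 'flag': P(spam) = 0.9·0.1500 / (0.9·0.1500 + 0.55·0.8500) ≈ 0.2241
After 'flag': P(spam) = 0.9·0.2241 / (0.9·0.2241 + 0.55·0.7759) ≈ 0.3209
After 'flag': P(spam) = 0.9·0.3209 / (0.9·0.3209 + 0.55·0.6791) ≈ 0.4361
After 'flag': P(spam) = 0.9·0.4361 / (0.9·0.4361 + 0.55·0.5639) ≈ 0.5586
After 'pass': P(spam) = 0.1·0.5586 / (0.1·0.5586 + 0.45·0.4414) ≈ 0.2195
After 'pass': P(spam) = 0.1·0.2195 / (0.1·0.2195 + 0.45·0.7805) ≈ 0.0588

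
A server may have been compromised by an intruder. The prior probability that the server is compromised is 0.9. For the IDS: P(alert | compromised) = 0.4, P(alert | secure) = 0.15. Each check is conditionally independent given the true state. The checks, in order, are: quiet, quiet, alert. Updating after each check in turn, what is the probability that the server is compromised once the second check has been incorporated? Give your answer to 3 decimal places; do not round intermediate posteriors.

After 'quiet': P(compromised) = 0.6·0.9000 / (0.6·0.9000 + 0.85·0.1000) ≈ 0.8640
After 'quiet': P(compromised) = 0.6·0.8640 / (0.6·0.8640 + 0.85·0.1360) ≈ 0.8177

0.818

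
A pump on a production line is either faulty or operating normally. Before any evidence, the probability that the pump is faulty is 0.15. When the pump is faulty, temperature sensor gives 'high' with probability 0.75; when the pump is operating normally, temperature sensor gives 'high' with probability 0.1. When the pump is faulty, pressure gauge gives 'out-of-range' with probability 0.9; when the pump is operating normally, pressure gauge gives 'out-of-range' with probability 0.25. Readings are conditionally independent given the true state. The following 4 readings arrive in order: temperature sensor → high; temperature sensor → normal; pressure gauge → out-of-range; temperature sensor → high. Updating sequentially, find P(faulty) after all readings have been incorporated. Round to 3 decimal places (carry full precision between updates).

0.908

After temperature sensor='high': P(faulty) = 0.75·0.1500 / (0.75·0.1500 + 0.1·0.8500) ≈ 0.5696
After temperature sensor='normal': P(faulty) = 0.25·0.5696 / (0.25·0.5696 + 0.9·0.4304) ≈ 0.2688
After pressure gauge='out-of-range': P(faulty) = 0.9·0.2688 / (0.9·0.2688 + 0.25·0.7312) ≈ 0.5696
After temperature sensor='high': P(faulty) = 0.75·0.5696 / (0.75·0.5696 + 0.1·0.4304) ≈ 0.9085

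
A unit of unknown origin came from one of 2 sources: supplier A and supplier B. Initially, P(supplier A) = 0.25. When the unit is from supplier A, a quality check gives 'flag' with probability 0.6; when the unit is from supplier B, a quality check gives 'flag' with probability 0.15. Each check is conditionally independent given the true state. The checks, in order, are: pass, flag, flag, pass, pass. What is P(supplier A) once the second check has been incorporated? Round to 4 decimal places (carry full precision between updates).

0.3855

After 'pass': P(supplier A) = 0.4·0.2500 / (0.4·0.2500 + 0.85·0.7500) ≈ 0.1356
After 'flag': P(supplier A) = 0.6·0.1356 / (0.6·0.1356 + 0.15·0.8644) ≈ 0.3855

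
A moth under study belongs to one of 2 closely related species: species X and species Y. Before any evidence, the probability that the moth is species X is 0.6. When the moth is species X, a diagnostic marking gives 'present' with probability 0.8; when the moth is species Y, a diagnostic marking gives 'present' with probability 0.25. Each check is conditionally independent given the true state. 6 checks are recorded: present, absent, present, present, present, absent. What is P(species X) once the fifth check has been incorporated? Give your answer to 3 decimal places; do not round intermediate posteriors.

Each posterior becomes the prior for the next update.
After 'present': P(species X) = 0.8·0.6000 / (0.8·0.6000 + 0.25·0.4000) ≈ 0.8276
After 'absent': P(species X) = 0.2·0.8276 / (0.2·0.8276 + 0.75·0.1724) ≈ 0.5614
After 'present': P(species X) = 0.8·0.5614 / (0.8·0.5614 + 0.25·0.4386) ≈ 0.8038
After 'present': P(species X) = 0.8·0.8038 / (0.8·0.8038 + 0.25·0.1962) ≈ 0.9291
After 'present': P(species X) = 0.8·0.9291 / (0.8·0.9291 + 0.25·0.0709) ≈ 0.9767

0.977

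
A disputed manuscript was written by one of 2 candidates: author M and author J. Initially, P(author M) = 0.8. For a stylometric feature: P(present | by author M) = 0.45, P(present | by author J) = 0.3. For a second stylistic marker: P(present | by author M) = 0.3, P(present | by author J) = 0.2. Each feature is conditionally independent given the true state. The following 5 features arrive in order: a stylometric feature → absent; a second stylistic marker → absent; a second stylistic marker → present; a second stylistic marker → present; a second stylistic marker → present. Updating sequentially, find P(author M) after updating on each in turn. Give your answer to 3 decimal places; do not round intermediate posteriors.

Apply Bayes' rule sequentially, carrying P(author M) forward.
After a stylometric feature='absent': P(author M) = 0.55·0.8000 / (0.55·0.8000 + 0.7·0.2000) ≈ 0.7586
After a second stylistic marker='absent': P(author M) = 0.7·0.7586 / (0.7·0.7586 + 0.8·0.2414) ≈ 0.7333
After a second stylistic marker='present': P(author M) = 0.3·0.7333 / (0.3·0.7333 + 0.2·0.2667) ≈ 0.8049
After a second stylistic marker='present': P(author M) = 0.3·0.8049 / (0.3·0.8049 + 0.2·0.1951) ≈ 0.8609
After a second stylistic marker='present': P(author M) = 0.3·0.8609 / (0.3·0.8609 + 0.2·0.1391) ≈ 0.9027

0.903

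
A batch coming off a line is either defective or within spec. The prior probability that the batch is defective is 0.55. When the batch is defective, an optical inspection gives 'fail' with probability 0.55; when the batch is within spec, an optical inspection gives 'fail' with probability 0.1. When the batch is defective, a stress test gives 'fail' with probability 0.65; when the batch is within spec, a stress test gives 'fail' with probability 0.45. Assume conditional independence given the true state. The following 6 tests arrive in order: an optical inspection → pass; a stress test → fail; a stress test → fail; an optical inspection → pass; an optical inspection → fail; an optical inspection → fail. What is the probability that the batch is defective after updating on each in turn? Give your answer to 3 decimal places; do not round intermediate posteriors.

0.951

After an optical inspection='pass': P(defective) = 0.45·0.5500 / (0.45·0.5500 + 0.9·0.4500) ≈ 0.3793
After a stress test='fail': P(defective) = 0.65·0.3793 / (0.65·0.3793 + 0.45·0.6207) ≈ 0.4689
After a stress test='fail': P(defective) = 0.65·0.4689 / (0.65·0.4689 + 0.45·0.5311) ≈ 0.5604
After an optical inspection='pass': P(defective) = 0.45·0.5604 / (0.45·0.5604 + 0.9·0.4396) ≈ 0.3893
After an optical inspection='fail': P(defective) = 0.55·0.3893 / (0.55·0.3893 + 0.1·0.6107) ≈ 0.7781
After an optical inspection='fail': P(defective) = 0.55·0.7781 / (0.55·0.7781 + 0.1·0.2219) ≈ 0.9507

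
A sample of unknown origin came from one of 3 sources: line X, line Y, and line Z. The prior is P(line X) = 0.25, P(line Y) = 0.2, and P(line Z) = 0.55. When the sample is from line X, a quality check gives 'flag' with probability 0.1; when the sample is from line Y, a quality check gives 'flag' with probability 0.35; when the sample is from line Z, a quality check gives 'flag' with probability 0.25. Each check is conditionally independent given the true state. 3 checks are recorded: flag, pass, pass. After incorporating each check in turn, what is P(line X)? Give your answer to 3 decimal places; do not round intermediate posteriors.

0.159

Each posterior becomes the prior for the next update.
After 'flag': normaliser = 0.1·0.2500 + 0.35·0.2000 + 0.25·0.5500; P(line X) ≈ 0.1075, P(line Y) ≈ 0.3011, P(line Z) ≈ 0.5914
After 'pass': normaliser = 0.9·0.1075 + 0.65·0.3011 + 0.75·0.5914; P(line X) ≈ 0.1315, P(line Y) ≈ 0.2659, P(line Z) ≈ 0.6026
After 'pass': normaliser = 0.9·0.1315 + 0.65·0.2659 + 0.75·0.6026; P(line X) ≈ 0.1592, P(line Y) ≈ 0.2326, P(line Z) ≈ 0.6082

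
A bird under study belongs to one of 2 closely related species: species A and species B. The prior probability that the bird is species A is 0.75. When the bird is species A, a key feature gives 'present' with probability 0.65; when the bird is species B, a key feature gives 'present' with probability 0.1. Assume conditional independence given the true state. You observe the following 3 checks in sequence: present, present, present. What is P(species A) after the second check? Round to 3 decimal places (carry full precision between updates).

0.992

After 'present': P(species A) = 0.65·0.7500 / (0.65·0.7500 + 0.1·0.2500) ≈ 0.9512
After 'present': P(species A) = 0.65·0.9512 / (0.65·0.9512 + 0.1·0.0488) ≈ 0.9922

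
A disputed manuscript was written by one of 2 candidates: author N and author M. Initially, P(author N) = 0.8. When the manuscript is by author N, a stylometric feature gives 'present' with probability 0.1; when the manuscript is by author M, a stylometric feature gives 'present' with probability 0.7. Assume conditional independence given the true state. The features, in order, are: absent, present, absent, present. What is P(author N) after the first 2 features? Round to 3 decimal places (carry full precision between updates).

After 'absent': P(author N) = 0.9·0.8000 / (0.9·0.8000 + 0.3·0.2000) ≈ 0.9231
After 'present': P(author N) = 0.1·0.9231 / (0.1·0.9231 + 0.7·0.0769) ≈ 0.6316

0.632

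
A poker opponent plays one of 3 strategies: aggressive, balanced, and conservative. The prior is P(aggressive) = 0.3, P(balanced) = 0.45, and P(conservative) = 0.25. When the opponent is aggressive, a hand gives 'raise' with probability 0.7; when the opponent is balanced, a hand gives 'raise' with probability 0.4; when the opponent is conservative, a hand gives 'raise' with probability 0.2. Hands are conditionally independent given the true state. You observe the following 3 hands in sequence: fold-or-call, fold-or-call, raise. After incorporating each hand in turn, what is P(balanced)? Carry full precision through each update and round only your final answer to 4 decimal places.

After 'fold-or-call': normaliser = 0.3·0.3000 + 0.6·0.4500 + 0.8·0.2500; P(aggressive) ≈ 0.1607, P(balanced) ≈ 0.4821, P(conservative) ≈ 0.3571
After 'fold-or-call': normaliser = 0.3·0.1607 + 0.6·0.4821 + 0.8·0.3571; P(aggressive) ≈ 0.0774, P(balanced) ≈ 0.4642, P(conservative) ≈ 0.4585
After 'raise': normaliser = 0.7·0.0774 + 0.4·0.4642 + 0.2·0.4585; P(aggressive) ≈ 0.1634, P(balanced) ≈ 0.5601, P(conservative) ≈ 0.2766

0.5601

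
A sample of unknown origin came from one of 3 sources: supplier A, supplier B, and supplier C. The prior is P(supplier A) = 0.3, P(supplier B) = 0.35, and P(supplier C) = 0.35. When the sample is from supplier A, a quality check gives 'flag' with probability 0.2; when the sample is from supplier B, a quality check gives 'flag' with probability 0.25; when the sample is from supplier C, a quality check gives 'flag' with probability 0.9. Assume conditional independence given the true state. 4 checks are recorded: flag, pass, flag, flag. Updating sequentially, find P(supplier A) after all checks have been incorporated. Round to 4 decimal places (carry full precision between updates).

0.0609

Apply Bayes' rule sequentially, carrying P(supplier A) forward.
After 'flag': normaliser = 0.2·0.3000 + 0.25·0.3500 + 0.9·0.3500; P(supplier A) ≈ 0.1297, P(supplier B) ≈ 0.1892, P(supplier C) ≈ 0.6811
After 'pass': normaliser = 0.8·0.1297 + 0.75·0.1892 + 0.1·0.6811; P(supplier A) ≈ 0.3307, P(supplier B) ≈ 0.4522, P(supplier C) ≈ 0.2171
After 'flag': normaliser = 0.2·0.3307 + 0.25·0.4522 + 0.9·0.2171; P(supplier A) ≈ 0.1766, P(supplier B) ≈ 0.3018, P(supplier C) ≈ 0.5216
After 'flag': normaliser = 0.2·0.1766 + 0.25·0.3018 + 0.9·0.5216; P(supplier A) ≈ 0.0609, P(supplier B) ≈ 0.1301, P(supplier C) ≈ 0.8091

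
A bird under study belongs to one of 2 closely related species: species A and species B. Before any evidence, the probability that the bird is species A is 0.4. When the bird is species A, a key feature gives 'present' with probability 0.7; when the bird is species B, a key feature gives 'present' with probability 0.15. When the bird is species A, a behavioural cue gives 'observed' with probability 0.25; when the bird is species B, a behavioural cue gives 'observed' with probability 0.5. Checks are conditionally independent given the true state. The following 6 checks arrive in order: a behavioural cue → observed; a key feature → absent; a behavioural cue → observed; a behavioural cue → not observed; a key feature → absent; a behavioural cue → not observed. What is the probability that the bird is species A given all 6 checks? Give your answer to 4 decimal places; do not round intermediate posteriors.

After a behavioural cue='observed': P(species A) = 0.25·0.4000 / (0.25·0.4000 + 0.5·0.6000) ≈ 0.2500
After a key feature='absent': P(species A) = 0.3·0.2500 / (0.3·0.2500 + 0.85·0.7500) ≈ 0.1053
After a behavioural cue='observed': P(species A) = 0.25·0.1053 / (0.25·0.1053 + 0.5·0.8947) ≈ 0.0556
After a behavioural cue='not observed': P(species A) = 0.75·0.0556 / (0.75·0.0556 + 0.5·0.9444) ≈ 0.0811
After a key feature='absent': P(species A) = 0.3·0.0811 / (0.3·0.0811 + 0.85·0.9189) ≈ 0.0302
After a behavioural cue='not observed': P(species A) = 0.75·0.0302 / (0.75·0.0302 + 0.5·0.9698) ≈ 0.0446

0.0446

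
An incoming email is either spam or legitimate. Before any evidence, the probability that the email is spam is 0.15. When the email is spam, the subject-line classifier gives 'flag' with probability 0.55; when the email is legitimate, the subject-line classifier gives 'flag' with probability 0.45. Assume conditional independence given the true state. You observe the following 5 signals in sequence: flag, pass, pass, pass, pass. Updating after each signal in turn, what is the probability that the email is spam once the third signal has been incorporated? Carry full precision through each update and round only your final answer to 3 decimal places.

0.126

After 'flag': P(spam) = 0.55·0.1500 / (0.55·0.1500 + 0.45·0.8500) ≈ 0.1774
After 'pass': P(spam) = 0.45·0.1774 / (0.45·0.1774 + 0.55·0.8226) ≈ 0.1500
After 'pass': P(spam) = 0.45·0.1500 / (0.45·0.1500 + 0.55·0.8500) ≈ 0.1262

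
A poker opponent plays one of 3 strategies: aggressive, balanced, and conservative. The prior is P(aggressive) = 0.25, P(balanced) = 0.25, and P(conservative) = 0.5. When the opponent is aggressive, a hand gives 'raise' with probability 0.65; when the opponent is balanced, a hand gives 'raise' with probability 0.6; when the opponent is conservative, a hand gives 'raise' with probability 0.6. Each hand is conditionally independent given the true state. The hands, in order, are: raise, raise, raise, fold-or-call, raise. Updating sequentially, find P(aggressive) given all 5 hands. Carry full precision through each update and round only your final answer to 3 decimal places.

After 'raise': normaliser = 0.65·0.2500 + 0.6·0.2500 + 0.6·0.5000; P(aggressive) ≈ 0.2653, P(balanced) ≈ 0.2449, P(conservative) ≈ 0.4898
After 'raise': normaliser = 0.65·0.2653 + 0.6·0.2449 + 0.6·0.4898; P(aggressive) ≈ 0.2812, P(balanced) ≈ 0.2396, P(conservative) ≈ 0.4792
After 'raise': normaliser = 0.65·0.2812 + 0.6·0.2396 + 0.6·0.4792; P(aggressive) ≈ 0.2977, P(balanced) ≈ 0.2341, P(conservative) ≈ 0.4682
After 'fold-or-call': normaliser = 0.35·0.2977 + 0.4·0.2341 + 0.4·0.4682; P(aggressive) ≈ 0.2705, P(balanced) ≈ 0.2432, P(conservative) ≈ 0.4863
After 'raise': normaliser = 0.65·0.2705 + 0.6·0.2432 + 0.6·0.4863; P(aggressive) ≈ 0.2866, P(balanced) ≈ 0.2378, P(conservative) ≈ 0.4756

0.287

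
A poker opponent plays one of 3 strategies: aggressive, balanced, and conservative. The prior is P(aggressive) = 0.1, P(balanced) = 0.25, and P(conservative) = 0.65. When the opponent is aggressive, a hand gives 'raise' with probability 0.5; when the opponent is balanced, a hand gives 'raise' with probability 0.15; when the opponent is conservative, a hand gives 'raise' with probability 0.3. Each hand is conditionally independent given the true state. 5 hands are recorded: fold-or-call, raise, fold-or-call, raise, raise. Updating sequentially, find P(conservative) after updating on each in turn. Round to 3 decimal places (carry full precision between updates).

After 'fold-or-call': normaliser = 0.5·0.1000 + 0.85·0.2500 + 0.7·0.6500; P(aggressive) ≈ 0.0697, P(balanced) ≈ 0.2962, P(conservative) ≈ 0.6341
After 'raise': normaliser = 0.5·0.0697 + 0.15·0.2962 + 0.3·0.6341; P(aggressive) ≈ 0.1293, P(balanced) ≈ 0.1648, P(conservative) ≈ 0.7059
After 'fold-or-call': normaliser = 0.5·0.1293 + 0.85·0.1648 + 0.7·0.7059; P(aggressive) ≈ 0.0925, P(balanced) ≈ 0.2005, P(conservative) ≈ 0.7070
After 'raise': normaliser = 0.5·0.0925 + 0.15·0.2005 + 0.3·0.7070; P(aggressive) ≈ 0.1603, P(balanced) ≈ 0.1043, P(conservative) ≈ 0.7354
After 'raise': normaliser = 0.5·0.1603 + 0.15·0.1043 + 0.3·0.7354; P(aggressive) ≈ 0.2534, P(balanced) ≈ 0.0494, P(conservative) ≈ 0.6972

0.697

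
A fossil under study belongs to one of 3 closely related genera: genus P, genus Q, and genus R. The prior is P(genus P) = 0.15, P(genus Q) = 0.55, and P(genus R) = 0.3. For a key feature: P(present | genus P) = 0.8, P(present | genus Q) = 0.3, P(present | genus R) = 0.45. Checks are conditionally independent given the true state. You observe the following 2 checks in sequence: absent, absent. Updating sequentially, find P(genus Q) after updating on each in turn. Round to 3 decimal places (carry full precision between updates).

After 'absent': normaliser = 0.2·0.1500 + 0.7·0.5500 + 0.55·0.3000; P(genus P) ≈ 0.0517, P(genus Q) ≈ 0.6638, P(genus R) ≈ 0.2845
After 'absent': normaliser = 0.2·0.0517 + 0.7·0.6638 + 0.55·0.2845; P(genus P) ≈ 0.0164, P(genus Q) ≈ 0.7358, P(genus R) ≈ 0.2478

0.736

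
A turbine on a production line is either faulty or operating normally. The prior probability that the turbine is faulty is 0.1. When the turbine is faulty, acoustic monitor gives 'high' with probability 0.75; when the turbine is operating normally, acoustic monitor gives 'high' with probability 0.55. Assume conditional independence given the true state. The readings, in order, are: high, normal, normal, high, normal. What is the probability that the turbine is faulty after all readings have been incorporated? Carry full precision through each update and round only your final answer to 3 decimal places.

After 'high': P(faulty) = 0.75·0.1000 / (0.75·0.1000 + 0.55·0.9000) ≈ 0.1316
After 'normal': P(faulty) = 0.25·0.1316 / (0.25·0.1316 + 0.45·0.8684) ≈ 0.0776
After 'normal': P(faulty) = 0.25·0.0776 / (0.25·0.0776 + 0.45·0.9224) ≈ 0.0447
After 'high': P(faulty) = 0.75·0.0447 / (0.75·0.0447 + 0.55·0.9553) ≈ 0.0599
After 'normal': P(faulty) = 0.25·0.0599 / (0.25·0.0599 + 0.45·0.9401) ≈ 0.0342

0.034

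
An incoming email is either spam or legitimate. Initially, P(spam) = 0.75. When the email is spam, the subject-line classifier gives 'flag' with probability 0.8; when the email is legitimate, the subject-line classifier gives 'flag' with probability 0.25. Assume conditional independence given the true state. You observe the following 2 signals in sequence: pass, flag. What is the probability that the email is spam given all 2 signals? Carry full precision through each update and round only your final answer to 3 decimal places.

0.719

Apply Bayes' rule sequentially, carrying P(spam) forward.
After 'pass': P(spam) = 0.2·0.7500 / (0.2·0.7500 + 0.75·0.2500) ≈ 0.4444
After 'flag': P(spam) = 0.8·0.4444 / (0.8·0.4444 + 0.25·0.5556) ≈ 0.7191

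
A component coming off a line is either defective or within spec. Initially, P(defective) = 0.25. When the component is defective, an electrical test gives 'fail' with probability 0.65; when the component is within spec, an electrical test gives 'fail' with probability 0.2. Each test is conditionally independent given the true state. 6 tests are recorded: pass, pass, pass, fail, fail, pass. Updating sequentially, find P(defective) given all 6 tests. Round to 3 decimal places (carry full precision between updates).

0.114

After 'pass': P(defective) = 0.35·0.2500 / (0.35·0.2500 + 0.8·0.7500) ≈ 0.1273
After 'pass': P(defective) = 0.35·0.1273 / (0.35·0.1273 + 0.8·0.8727) ≈ 0.0600
After 'pass': P(defective) = 0.35·0.0600 / (0.35·0.0600 + 0.8·0.9400) ≈ 0.0272
After 'fail': P(defective) = 0.65·0.0272 / (0.65·0.0272 + 0.2·0.9728) ≈ 0.0832
After 'fail': P(defective) = 0.65·0.0832 / (0.65·0.0832 + 0.2·0.9168) ≈ 0.2277
After 'pass': P(defective) = 0.35·0.2277 / (0.35·0.2277 + 0.8·0.7723) ≈ 0.1143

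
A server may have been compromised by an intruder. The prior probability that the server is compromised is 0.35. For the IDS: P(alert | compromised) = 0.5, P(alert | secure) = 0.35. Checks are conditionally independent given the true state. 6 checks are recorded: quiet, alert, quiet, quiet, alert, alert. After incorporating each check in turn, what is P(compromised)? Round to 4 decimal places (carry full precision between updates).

0.4168

After 'quiet': P(compromised) = 0.5·0.3500 / (0.5·0.3500 + 0.65·0.6500) ≈ 0.2929
After 'alert': P(compromised) = 0.5·0.2929 / (0.5·0.2929 + 0.35·0.7071) ≈ 0.3717
After 'quiet': P(compromised) = 0.5·0.3717 / (0.5·0.3717 + 0.65·0.6283) ≈ 0.3128
After 'quiet': P(compromised) = 0.5·0.3128 / (0.5·0.3128 + 0.65·0.6872) ≈ 0.2593
After 'alert': P(compromised) = 0.5·0.2593 / (0.5·0.2593 + 0.35·0.7407) ≈ 0.3334
After 'alert': P(compromised) = 0.5·0.3334 / (0.5·0.3334 + 0.35·0.6666) ≈ 0.4168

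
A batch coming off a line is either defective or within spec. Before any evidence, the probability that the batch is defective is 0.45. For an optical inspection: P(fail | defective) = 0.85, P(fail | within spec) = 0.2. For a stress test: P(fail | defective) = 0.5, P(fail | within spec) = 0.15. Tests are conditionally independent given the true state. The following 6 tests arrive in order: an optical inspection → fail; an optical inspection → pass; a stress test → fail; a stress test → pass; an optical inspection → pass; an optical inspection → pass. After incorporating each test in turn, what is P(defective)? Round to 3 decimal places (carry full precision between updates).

After an optical inspection='fail': P(defective) = 0.85·0.4500 / (0.85·0.4500 + 0.2·0.5500) ≈ 0.7766
After an optical inspection='pass': P(defective) = 0.15·0.7766 / (0.15·0.7766 + 0.8·0.2234) ≈ 0.3947
After a stress test='fail': P(defective) = 0.5·0.3947 / (0.5·0.3947 + 0.15·0.6053) ≈ 0.6849
After a stress test='pass': P(defective) = 0.5·0.6849 / (0.5·0.6849 + 0.85·0.3151) ≈ 0.5611
After an optical inspection='pass': P(defective) = 0.15·0.5611 / (0.15·0.5611 + 0.8·0.4389) ≈ 0.1934
After an optical inspection='pass': P(defective) = 0.15·0.1934 / (0.15·0.1934 + 0.8·0.8066) ≈ 0.0430

0.043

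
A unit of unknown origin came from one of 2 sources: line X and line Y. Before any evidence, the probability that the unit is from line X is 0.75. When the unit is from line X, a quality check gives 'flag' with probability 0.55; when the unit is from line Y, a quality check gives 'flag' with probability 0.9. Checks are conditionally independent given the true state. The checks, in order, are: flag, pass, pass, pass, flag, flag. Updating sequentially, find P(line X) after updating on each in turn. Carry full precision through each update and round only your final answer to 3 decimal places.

Each posterior becomes the prior for the next update.
After 'flag': P(line X) = 0.55·0.7500 / (0.55·0.7500 + 0.9·0.2500) ≈ 0.6471
After 'pass': P(line X) = 0.45·0.6471 / (0.45·0.6471 + 0.1·0.3529) ≈ 0.8919
After 'pass': P(line X) = 0.45·0.8919 / (0.45·0.8919 + 0.1·0.1081) ≈ 0.9738
After 'pass': P(line X) = 0.45·0.9738 / (0.45·0.9738 + 0.1·0.0262) ≈ 0.9940
After 'flag': P(line X) = 0.55·0.9940 / (0.55·0.9940 + 0.9·0.0060) ≈ 0.9903
After 'flag': P(line X) = 0.55·0.9903 / (0.55·0.9903 + 0.9·0.0097) ≈ 0.9842

0.984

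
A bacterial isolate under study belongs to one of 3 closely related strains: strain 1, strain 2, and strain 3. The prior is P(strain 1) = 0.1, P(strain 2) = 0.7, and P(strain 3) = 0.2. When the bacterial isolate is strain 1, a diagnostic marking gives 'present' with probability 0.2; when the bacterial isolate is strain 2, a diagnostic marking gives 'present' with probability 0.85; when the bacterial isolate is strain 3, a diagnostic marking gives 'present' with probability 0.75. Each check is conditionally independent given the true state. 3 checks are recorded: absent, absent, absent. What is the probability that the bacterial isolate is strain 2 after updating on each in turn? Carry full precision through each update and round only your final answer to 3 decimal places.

0.042

After 'absent': normaliser = 0.8·0.1000 + 0.15·0.7000 + 0.25·0.2000; P(strain 1) ≈ 0.3404, P(strain 2) ≈ 0.4468, P(strain 3) ≈ 0.2128
After 'absent': normaliser = 0.8·0.3404 + 0.15·0.4468 + 0.25·0.2128; P(strain 1) ≈ 0.6938, P(strain 2) ≈ 0.1707, P(strain 3) ≈ 0.1355
After 'absent': normaliser = 0.8·0.6938 + 0.15·0.1707 + 0.25·0.1355; P(strain 1) ≈ 0.9032, P(strain 2) ≈ 0.0417, P(strain 3) ≈ 0.0551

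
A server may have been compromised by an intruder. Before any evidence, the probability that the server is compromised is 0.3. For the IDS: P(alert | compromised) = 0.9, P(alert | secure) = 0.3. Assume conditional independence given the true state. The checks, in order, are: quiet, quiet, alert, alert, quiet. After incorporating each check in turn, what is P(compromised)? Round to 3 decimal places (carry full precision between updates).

After 'quiet': P(compromised) = 0.1·0.3000 / (0.1·0.3000 + 0.7·0.7000) ≈ 0.0577
After 'quiet': P(compromised) = 0.1·0.0577 / (0.1·0.0577 + 0.7·0.9423) ≈ 0.0087
After 'alert': P(compromised) = 0.9·0.0087 / (0.9·0.0087 + 0.3·0.9913) ≈ 0.0256
After 'alert': P(compromised) = 0.9·0.0256 / (0.9·0.0256 + 0.3·0.9744) ≈ 0.0730
After 'quiet': P(compromised) = 0.1·0.0730 / (0.1·0.0730 + 0.7·0.9270) ≈ 0.0111

0.011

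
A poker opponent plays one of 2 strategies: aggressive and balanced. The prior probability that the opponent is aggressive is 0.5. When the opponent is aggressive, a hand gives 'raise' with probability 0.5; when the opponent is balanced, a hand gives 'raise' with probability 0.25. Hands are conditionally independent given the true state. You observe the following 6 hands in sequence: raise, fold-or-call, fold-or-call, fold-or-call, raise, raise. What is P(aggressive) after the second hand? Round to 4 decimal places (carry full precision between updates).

Apply Bayes' rule sequentially, carrying P(aggressive) forward.
After 'raise': P(aggressive) = 0.5·0.5000 / (0.5·0.5000 + 0.25·0.5000) ≈ 0.6667
After 'fold-or-call': P(aggressive) = 0.5·0.6667 / (0.5·0.6667 + 0.75·0.3333) ≈ 0.5714

0.5714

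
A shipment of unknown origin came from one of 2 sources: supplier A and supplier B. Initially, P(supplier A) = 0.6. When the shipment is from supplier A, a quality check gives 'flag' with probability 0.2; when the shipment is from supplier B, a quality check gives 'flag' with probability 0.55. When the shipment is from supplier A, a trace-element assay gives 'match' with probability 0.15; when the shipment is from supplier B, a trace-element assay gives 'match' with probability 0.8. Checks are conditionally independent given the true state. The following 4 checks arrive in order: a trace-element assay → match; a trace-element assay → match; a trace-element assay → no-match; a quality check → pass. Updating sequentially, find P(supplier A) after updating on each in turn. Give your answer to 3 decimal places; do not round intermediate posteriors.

0.285

After a trace-element assay='match': P(supplier A) = 0.15·0.6000 / (0.15·0.6000 + 0.8·0.4000) ≈ 0.2195
After a trace-element assay='match': P(supplier A) = 0.15·0.2195 / (0.15·0.2195 + 0.8·0.7805) ≈ 0.0501
After a trace-element assay='no-match': P(supplier A) = 0.85·0.0501 / (0.85·0.0501 + 0.2·0.9499) ≈ 0.1831
After a quality check='pass': P(supplier A) = 0.8·0.1831 / (0.8·0.1831 + 0.45·0.8169) ≈ 0.2849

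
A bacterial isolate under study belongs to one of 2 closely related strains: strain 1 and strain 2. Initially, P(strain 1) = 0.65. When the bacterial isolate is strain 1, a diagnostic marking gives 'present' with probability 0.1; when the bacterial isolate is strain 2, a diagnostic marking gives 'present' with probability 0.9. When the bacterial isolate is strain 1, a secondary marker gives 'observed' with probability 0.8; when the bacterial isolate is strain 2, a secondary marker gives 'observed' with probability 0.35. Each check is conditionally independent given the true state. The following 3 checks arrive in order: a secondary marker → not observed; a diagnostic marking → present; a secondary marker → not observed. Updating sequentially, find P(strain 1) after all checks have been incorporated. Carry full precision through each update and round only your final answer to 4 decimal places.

0.0192

Apply Bayes' rule sequentially, carrying P(strain 1) forward.
After a secondary marker='not observed': P(strain 1) = 0.2·0.6500 / (0.2·0.6500 + 0.65·0.3500) ≈ 0.3636
After a diagnostic marking='present': P(strain 1) = 0.1·0.3636 / (0.1·0.3636 + 0.9·0.6364) ≈ 0.0597
After a secondary marker='not observed': P(strain 1) = 0.2·0.0597 / (0.2·0.0597 + 0.65·0.9403) ≈ 0.0192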